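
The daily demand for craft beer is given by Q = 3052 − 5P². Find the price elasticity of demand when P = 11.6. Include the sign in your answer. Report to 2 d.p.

At P = 11.6, Q = 2379.200.
dQ/dP = −10P = -116.
ε = (dQ/dP)(P/Q) = (-116)(11.6/2379.200).

-0.57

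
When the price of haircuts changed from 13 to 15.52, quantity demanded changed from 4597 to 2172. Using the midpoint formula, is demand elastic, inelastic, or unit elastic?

elastic

Arc ε ≈ -4.054.
|ε| = 4.05 > 1.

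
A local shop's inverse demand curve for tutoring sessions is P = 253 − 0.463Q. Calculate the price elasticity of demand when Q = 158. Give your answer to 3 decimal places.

At Q = 158, P = 253 − 0.463(158) = 179.85.
dP/dQ = −0.463, so dQ/dP = 1/(−0.463) = -2.160.
ε = (dQ/dP)(P/Q) = (-2.160)(179.85/158).

-2.458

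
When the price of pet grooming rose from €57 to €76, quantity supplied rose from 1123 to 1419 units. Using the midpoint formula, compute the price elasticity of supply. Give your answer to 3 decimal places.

ΔQ = 1419 − 1123 = 296; ΔP = 76 − 57 = 19.
Midpoints: P̄ = 66.50, Q̄ = 1271.0.
ε_s = (ΔQ/ΔP)(P̄/Q̄) = (296/19)(66.50/1271.0).

0.815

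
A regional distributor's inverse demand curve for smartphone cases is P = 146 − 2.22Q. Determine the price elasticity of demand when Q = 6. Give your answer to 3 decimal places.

-9.961

At Q = 6, P = 146 − 2.22(6) = 132.68.
dP/dQ = −2.22, so dQ/dP = 1/(−2.22) = -0.450.
ε = (dQ/dP)(P/Q) = (-0.450)(132.68/6).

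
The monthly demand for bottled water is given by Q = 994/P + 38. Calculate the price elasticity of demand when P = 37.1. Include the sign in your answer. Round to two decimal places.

At P = 37.1, Q = 64.792.
dQ/dP = −994/P² = -0.722.
ε = (dQ/dP)(P/Q) = (-0.722)(37.1/64.792).

-0.41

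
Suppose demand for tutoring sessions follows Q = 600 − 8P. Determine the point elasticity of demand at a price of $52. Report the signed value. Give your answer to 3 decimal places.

-2.261

At P = 52, Q = 184.
dQ/dP = −8.
ε = (dQ/dP)(P/Q) = (-8)(52/184).
|ε| > 1, so demand is elastic at this price.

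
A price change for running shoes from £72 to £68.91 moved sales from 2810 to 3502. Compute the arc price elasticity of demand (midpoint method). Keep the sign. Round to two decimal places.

ΔQ = 3502 − 2810 = 692; ΔP = 68.91 − 72 = -3.09.
Midpoints: P̄ = 70.45, Q̄ = 3156.0.
ε = (ΔQ/ΔP)(P̄/Q̄) = (692/-3.09)(70.45/3156.0).

-5.00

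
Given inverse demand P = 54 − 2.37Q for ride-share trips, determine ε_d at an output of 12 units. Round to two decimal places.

-0.90

At Q = 12, P = 54 − 2.37(12) = 25.56.
dP/dQ = −2.37, so dQ/dP = 1/(−2.37) = -0.422.
ε = (dQ/dP)(P/Q) = (-0.422)(25.56/12).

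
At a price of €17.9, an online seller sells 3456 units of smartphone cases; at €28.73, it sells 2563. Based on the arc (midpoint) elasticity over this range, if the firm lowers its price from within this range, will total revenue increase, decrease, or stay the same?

Arc ε = (-893/10.83)(23.31/3009.5) ≈ -0.639.
|ε| = 0.64 < 1, so demand is inelastic. A price cut therefore reduces total revenue.

decrease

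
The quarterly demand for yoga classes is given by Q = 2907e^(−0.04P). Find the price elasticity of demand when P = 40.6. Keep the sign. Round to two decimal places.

At P = 40.6, Q = 572.995.
dQ/dP = −0.04·2907e^(−0.04P) = −0.04Q = -22.920.
ε = (dQ/dP)(P/Q) = (-22.920)(40.6/572.995).
|ε| > 1, so demand is elastic at this price.

-1.62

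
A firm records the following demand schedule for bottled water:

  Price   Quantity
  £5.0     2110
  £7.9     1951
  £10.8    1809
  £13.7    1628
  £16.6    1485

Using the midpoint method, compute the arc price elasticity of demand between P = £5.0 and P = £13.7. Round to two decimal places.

At P = 5.0, Q = 2110; at P = 13.7, Q = 1628.
ΔQ = -482, ΔP = 8.7. Midpoints: P̄ = 9.35, Q̄ = 1869.0.
ε = (ΔQ/ΔP)(P̄/Q̄) = (-482/8.7)(9.35/1869.0).

-0.28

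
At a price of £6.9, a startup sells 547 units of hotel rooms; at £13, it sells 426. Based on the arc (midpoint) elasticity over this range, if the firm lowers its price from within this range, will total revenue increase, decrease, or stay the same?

decrease

Arc ε = (-121/6.1)(9.95/486.5) ≈ -0.406.
|ε| = 0.41 < 1, so demand is inelastic. A price cut therefore reduces total revenue.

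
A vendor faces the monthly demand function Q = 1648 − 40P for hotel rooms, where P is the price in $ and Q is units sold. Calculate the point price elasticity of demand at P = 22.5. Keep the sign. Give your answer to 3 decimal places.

-1.203

At P = 22.5, Q = 748.
dQ/dP = −40.
ε = (dQ/dP)(P/Q) = (-40)(22.5/748).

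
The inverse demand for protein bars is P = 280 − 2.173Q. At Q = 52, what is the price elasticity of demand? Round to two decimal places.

At Q = 52, P = 280 − 2.173(52) = 167.00.
dP/dQ = −2.173, so dQ/dP = 1/(−2.173) = -0.460.
ε = (dQ/dP)(P/Q) = (-0.460)(167.00/52).

-1.48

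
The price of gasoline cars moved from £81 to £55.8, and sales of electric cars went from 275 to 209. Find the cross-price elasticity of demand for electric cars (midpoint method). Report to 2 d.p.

0.74

ΔQ_x = 209 − 275 = -66; ΔP_y = 55.8 − 81 = -25.2.
Midpoints: P̄_y = 68.40, Q̄_x = 242.0.
ε_xy = (ΔQ_x/ΔP_y)(P̄_y/Q̄_x) = (-66/-25.2)(68.40/242.0).
ε_xy > 0, so the goods are substitutes.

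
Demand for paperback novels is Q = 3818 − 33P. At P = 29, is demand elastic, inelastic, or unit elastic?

Q = 2861, dQ/dP = -33.
ε = (dQ/dP)(P/Q) ≈ -0.334.
|ε| = 0.33 < 1.

inelastic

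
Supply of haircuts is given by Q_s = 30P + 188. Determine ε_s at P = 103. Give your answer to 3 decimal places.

At P = 103, Q_s = 3278.
dQ_s/dP = 30.
ε_s = (dQ_s/dP)(P/Q_s) = (30)(103/3278).

0.943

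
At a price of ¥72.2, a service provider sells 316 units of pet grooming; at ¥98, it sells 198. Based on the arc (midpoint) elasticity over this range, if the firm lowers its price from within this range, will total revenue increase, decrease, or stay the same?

Arc ε = (-118/25.8)(85.10/257.0) ≈ -1.514.
|ε| = 1.51 > 1, so demand is elastic. A price cut therefore raises total revenue.

increase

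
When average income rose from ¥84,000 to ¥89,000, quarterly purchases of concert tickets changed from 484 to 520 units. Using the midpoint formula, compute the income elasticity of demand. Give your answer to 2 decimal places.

ΔQ = 36, ΔI = 5000. Midpoints: Ī = 86,500, Q̄ = 502.0.
ε_I = (ΔQ/ΔI)(Ī/Q̄) = (36/5000)(86500/502.0).

1.24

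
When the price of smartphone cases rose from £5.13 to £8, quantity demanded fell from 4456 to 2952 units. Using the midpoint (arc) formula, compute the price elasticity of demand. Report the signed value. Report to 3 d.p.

-0.929

ΔQ = 2952 − 4456 = -1504; ΔP = 8 − 5.13 = 2.87.
Midpoints: P̄ = 6.56, Q̄ = 3704.0.
ε = (ΔQ/ΔP)(P̄/Q̄) = (-1504/2.87)(6.56/3704.0).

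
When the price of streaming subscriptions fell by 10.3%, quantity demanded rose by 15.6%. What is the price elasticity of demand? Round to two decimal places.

ε = %ΔQ / %ΔP = (15.6)/(-10.3) = -1.515.

-1.51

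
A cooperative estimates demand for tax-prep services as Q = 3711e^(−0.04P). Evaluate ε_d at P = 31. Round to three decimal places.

At P = 31, Q = 1073.905.
dQ/dP = −0.04·3711e^(−0.04P) = −0.04Q = -42.956.
ε = (dQ/dP)(P/Q) = (-42.956)(31/1073.905).
|ε| > 1, so demand is elastic at this price.

-1.240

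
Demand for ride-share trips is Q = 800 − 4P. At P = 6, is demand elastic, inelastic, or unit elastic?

inelastic

Q = 776, dQ/dP = -4.
ε = (dQ/dP)(P/Q) ≈ -0.031.
|ε| = 0.03 < 1.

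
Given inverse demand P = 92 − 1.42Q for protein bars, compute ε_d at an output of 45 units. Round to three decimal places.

At Q = 45, P = 92 − 1.42(45) = 28.10.
dP/dQ = −1.42, so dQ/dP = 1/(−1.42) = -0.704.
ε = (dQ/dP)(P/Q) = (-0.704)(28.10/45).

-0.440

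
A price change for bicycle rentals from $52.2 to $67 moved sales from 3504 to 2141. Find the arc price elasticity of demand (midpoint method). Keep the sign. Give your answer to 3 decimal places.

ΔQ = 2141 − 3504 = -1363; ΔP = 67 − 52.2 = 14.8.
Midpoints: P̄ = 59.60, Q̄ = 2822.5.
ε = (ΔQ/ΔP)(P̄/Q̄) = (-1363/14.8)(59.60/2822.5).

-1.945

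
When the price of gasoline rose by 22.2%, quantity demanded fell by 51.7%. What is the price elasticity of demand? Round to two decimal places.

ε = %ΔQ / %ΔP = (-51.7)/(22.2) = -2.329.

-2.33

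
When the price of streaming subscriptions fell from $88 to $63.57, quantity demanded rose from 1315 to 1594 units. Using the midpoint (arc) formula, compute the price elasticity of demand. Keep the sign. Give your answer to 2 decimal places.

ΔQ = 1594 − 1315 = 279; ΔP = 63.57 − 88 = -24.43.
Midpoints: P̄ = 75.78, Q̄ = 1454.5.
ε = (ΔQ/ΔP)(P̄/Q̄) = (279/-24.43)(75.78/1454.5).

-0.60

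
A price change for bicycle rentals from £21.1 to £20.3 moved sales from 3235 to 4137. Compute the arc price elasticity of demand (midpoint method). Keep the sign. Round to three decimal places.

-6.332

ΔQ = 4137 − 3235 = 902; ΔP = 20.3 − 21.1 = -0.8.
Midpoints: P̄ = 20.70, Q̄ = 3686.0.
ε = (ΔQ/ΔP)(P̄/Q̄) = (902/-0.8)(20.70/3686.0).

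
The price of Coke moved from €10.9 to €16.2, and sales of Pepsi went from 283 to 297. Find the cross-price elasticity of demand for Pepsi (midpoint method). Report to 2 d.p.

0.12

ΔQ_x = 297 − 283 = 14; ΔP_y = 16.2 − 10.9 = 5.3.
Midpoints: P̄_y = 13.55, Q̄_x = 290.0.
ε_xy = (ΔQ_x/ΔP_y)(P̄_y/Q̄_x) = (14/5.3)(13.55/290.0).
ε_xy > 0, so the goods are substitutes.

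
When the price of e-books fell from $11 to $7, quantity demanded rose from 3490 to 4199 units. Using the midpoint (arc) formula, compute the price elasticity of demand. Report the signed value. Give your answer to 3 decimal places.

-0.415

ΔQ = 4199 − 3490 = 709; ΔP = 7 − 11 = -4.
Midpoints: P̄ = 9.00, Q̄ = 3844.5.
ε = (ΔQ/ΔP)(P̄/Q̄) = (709/-4)(9.00/3844.5).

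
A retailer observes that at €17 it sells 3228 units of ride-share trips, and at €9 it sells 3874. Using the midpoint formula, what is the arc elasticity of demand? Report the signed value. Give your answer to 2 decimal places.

ΔQ = 3874 − 3228 = 646; ΔP = 9 − 17 = -8.
Midpoints: P̄ = 13.00, Q̄ = 3551.0.
ε = (ΔQ/ΔP)(P̄/Q̄) = (646/-8)(13.00/3551.0).

-0.30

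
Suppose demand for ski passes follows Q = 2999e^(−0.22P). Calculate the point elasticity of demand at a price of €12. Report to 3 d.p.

At P = 12, Q = 214.012.
dQ/dP = −0.22·2999e^(−0.22P) = −0.22Q = -47.083.
ε = (dQ/dP)(P/Q) = (-47.083)(12/214.012).

-2.640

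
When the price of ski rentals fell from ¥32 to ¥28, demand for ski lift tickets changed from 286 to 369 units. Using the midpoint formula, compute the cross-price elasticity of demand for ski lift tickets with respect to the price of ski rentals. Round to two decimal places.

-1.90

ΔQ_x = 369 − 286 = 83; ΔP_y = 28 − 32 = -4.
Midpoints: P̄_y = 30.00, Q̄_x = 327.5.
ε_xy = (ΔQ_x/ΔP_y)(P̄_y/Q̄_x) = (83/-4)(30.00/327.5).
ε_xy < 0, so the goods are complements.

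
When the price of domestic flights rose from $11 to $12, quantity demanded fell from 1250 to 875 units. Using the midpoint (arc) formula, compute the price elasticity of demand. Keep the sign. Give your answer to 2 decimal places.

-4.06

ΔQ = 875 − 1250 = -375; ΔP = 12 − 11 = 1.
Midpoints: P̄ = 11.50, Q̄ = 1062.5.
ε = (ΔQ/ΔP)(P̄/Q̄) = (-375/1)(11.50/1062.5).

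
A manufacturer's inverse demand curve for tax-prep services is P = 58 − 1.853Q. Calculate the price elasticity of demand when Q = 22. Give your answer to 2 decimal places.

At Q = 22, P = 58 − 1.853(22) = 17.23.
dP/dQ = −1.853, so dQ/dP = 1/(−1.853) = -0.540.
ε = (dQ/dP)(P/Q) = (-0.540)(17.23/22).

-0.42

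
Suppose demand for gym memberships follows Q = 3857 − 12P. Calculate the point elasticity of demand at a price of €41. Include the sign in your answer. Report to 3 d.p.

-0.146

At P = 41, Q = 3365.
dQ/dP = −12.
ε = (dQ/dP)(P/Q) = (-12)(41/3365).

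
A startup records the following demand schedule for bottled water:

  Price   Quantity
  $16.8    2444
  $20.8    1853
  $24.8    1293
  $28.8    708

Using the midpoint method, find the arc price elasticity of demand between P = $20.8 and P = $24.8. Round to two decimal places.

-2.03

At P = 20.8, Q = 1853; at P = 24.8, Q = 1293.
ΔQ = -560, ΔP = 4.0. Midpoints: P̄ = 22.80, Q̄ = 1573.0.
ε = (ΔQ/ΔP)(P̄/Q̄) = (-560/4.0)(22.80/1573.0).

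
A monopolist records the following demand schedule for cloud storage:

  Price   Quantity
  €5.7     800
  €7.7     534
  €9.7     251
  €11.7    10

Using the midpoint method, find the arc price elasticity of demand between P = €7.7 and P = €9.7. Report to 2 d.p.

At P = 7.7, Q = 534; at P = 9.7, Q = 251.
ΔQ = -283, ΔP = 2.0. Midpoints: P̄ = 8.70, Q̄ = 392.5.
ε = (ΔQ/ΔP)(P̄/Q̄) = (-283/2.0)(8.70/392.5).

-3.14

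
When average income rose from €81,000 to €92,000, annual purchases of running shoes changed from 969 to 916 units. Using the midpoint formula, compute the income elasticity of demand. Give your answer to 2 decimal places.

ΔQ = -53, ΔI = 11000. Midpoints: Ī = 86,500, Q̄ = 942.5.
ε_I = (ΔQ/ΔI)(Ī/Q̄) = (-53/11000)(86500/942.5).

-0.44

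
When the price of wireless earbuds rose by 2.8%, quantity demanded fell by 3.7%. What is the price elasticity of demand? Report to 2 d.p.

-1.32

ε = %ΔQ / %ΔP = (-3.7)/(2.8) = -1.321.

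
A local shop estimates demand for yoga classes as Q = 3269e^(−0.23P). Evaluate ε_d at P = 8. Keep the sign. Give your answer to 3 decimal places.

At P = 8, Q = 519.174.
dQ/dP = −0.23·3269e^(−0.23P) = −0.23Q = -119.410.
ε = (dQ/dP)(P/Q) = (-119.410)(8/519.174).

-1.840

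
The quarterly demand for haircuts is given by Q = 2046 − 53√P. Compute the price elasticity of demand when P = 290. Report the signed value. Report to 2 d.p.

At P = 290, Q = 1143.443.
dQ/dP = −53/(2√P) = -1.556.
ε = (dQ/dP)(P/Q) = (-1.556)(290/1143.443).
|ε| < 1, so demand is inelastic at this price.

-0.39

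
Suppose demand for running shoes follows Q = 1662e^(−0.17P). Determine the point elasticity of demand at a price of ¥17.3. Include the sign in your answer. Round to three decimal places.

-2.941

At P = 17.3, Q = 87.775.
dQ/dP = −0.17·1662e^(−0.17P) = −0.17Q = -14.922.
ε = (dQ/dP)(P/Q) = (-14.922)(17.3/87.775).
|ε| > 1, so demand is elastic at this price.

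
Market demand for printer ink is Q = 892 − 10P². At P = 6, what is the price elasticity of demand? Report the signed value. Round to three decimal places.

-1.353

At P = 6, Q = 532.
dQ/dP = −20P = -120.
ε = (dQ/dP)(P/Q) = (-120)(6/532).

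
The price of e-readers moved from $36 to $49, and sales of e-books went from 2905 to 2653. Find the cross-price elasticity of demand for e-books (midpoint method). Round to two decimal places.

-0.30

ΔQ_x = 2653 − 2905 = -252; ΔP_y = 49 − 36 = 13.
Midpoints: P̄_y = 42.50, Q̄_x = 2779.0.
ε_xy = (ΔQ_x/ΔP_y)(P̄_y/Q̄_x) = (-252/13)(42.50/2779.0).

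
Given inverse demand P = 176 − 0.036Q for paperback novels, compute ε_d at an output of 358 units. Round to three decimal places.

-12.656

At Q = 358, P = 176 − 0.036(358) = 163.11.
dP/dQ = −0.036, so dQ/dP = 1/(−0.036) = -27.778.
ε = (dQ/dP)(P/Q) = (-27.778)(163.11/358).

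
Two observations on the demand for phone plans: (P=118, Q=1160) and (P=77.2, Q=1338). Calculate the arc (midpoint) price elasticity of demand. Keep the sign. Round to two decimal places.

ΔQ = 1338 − 1160 = 178; ΔP = 77.2 − 118 = -40.8.
Midpoints: P̄ = 97.60, Q̄ = 1249.0.
ε = (ΔQ/ΔP)(P̄/Q̄) = (178/-40.8)(97.60/1249.0).

-0.34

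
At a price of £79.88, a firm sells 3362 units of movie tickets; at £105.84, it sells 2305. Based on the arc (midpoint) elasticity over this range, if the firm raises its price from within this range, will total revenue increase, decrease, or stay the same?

Arc ε = (-1057/25.96)(92.86/2833.5) ≈ -1.334.
|ε| = 1.33 > 1, so demand is elastic. A price rise therefore reduces total revenue.

decrease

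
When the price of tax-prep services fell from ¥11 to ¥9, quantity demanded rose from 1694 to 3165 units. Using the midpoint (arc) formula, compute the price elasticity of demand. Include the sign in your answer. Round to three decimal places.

ΔQ = 3165 − 1694 = 1471; ΔP = 9 − 11 = -2.
Midpoints: P̄ = 10.00, Q̄ = 2429.5.
ε = (ΔQ/ΔP)(P̄/Q̄) = (1471/-2)(10.00/2429.5).

-3.027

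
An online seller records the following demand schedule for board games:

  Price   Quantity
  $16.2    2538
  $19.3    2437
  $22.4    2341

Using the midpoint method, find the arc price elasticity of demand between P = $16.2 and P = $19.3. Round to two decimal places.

At P = 16.2, Q = 2538; at P = 19.3, Q = 2437.
ΔQ = -101, ΔP = 3.1. Midpoints: P̄ = 17.75, Q̄ = 2487.5.
ε = (ΔQ/ΔP)(P̄/Q̄) = (-101/3.1)(17.75/2487.5).

-0.23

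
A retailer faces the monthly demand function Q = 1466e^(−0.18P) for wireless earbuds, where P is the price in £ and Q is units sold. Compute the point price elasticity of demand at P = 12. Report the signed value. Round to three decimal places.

-2.160

At P = 12, Q = 169.067.
dQ/dP = −0.18·1466e^(−0.18P) = −0.18Q = -30.432.
ε = (dQ/dP)(P/Q) = (-30.432)(12/169.067).
|ε| > 1, so demand is elastic at this price.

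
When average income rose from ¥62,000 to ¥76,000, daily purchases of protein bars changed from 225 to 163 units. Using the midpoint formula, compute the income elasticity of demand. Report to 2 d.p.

-1.58

ΔQ = -62, ΔI = 14000. Midpoints: Ī = 69,000, Q̄ = 194.0.
ε_I = (ΔQ/ΔI)(Ī/Q̄) = (-62/14000)(69000/194.0).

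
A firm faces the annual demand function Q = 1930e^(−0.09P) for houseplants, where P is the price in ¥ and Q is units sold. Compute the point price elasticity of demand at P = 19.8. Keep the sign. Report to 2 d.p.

At P = 19.8, Q = 324.821.
dQ/dP = −0.09·1930e^(−0.09P) = −0.09Q = -29.234.
ε = (dQ/dP)(P/Q) = (-29.234)(19.8/324.821).

-1.78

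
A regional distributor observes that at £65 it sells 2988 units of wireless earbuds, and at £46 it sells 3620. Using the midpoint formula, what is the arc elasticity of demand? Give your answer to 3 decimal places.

ΔQ = 3620 − 2988 = 632; ΔP = 46 − 65 = -19.
Midpoints: P̄ = 55.50, Q̄ = 3304.0.
ε = (ΔQ/ΔP)(P̄/Q̄) = (632/-19)(55.50/3304.0).

-0.559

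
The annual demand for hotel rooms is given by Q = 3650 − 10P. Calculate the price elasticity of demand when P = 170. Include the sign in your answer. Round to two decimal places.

At P = 170, Q = 1950.
dQ/dP = −10.
ε = (dQ/dP)(P/Q) = (-10)(170/1950).

-0.87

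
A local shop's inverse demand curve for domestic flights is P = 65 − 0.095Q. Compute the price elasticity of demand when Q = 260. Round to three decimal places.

-1.632

At Q = 260, P = 65 − 0.095(260) = 40.30.
dP/dQ = −0.095, so dQ/dP = 1/(−0.095) = -10.526.
ε = (dQ/dP)(P/Q) = (-10.526)(40.30/260).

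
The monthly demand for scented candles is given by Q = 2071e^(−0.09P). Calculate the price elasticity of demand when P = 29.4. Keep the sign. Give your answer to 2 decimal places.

-2.65

At P = 29.4, Q = 146.905.
dQ/dP = −0.09·2071e^(−0.09P) = −0.09Q = -13.221.
ε = (dQ/dP)(P/Q) = (-13.221)(29.4/146.905).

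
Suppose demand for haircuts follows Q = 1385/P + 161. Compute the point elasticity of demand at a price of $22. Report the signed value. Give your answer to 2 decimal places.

-0.28

At P = 22, Q = 223.955.
dQ/dP = −1385/P² = -2.862.
ε = (dQ/dP)(P/Q) = (-2.862)(22/223.955).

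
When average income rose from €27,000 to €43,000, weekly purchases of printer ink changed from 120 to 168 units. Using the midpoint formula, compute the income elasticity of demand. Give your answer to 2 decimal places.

ΔQ = 48, ΔI = 16000. Midpoints: Ī = 35,000, Q̄ = 144.0.
ε_I = (ΔQ/ΔI)(Ī/Q̄) = (48/16000)(35000/144.0).

0.73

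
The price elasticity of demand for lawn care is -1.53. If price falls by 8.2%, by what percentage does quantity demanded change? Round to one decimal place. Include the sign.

12.5%

%ΔQ ≈ ε × %ΔP = (-1.53)(-8.2%) = 12.55%.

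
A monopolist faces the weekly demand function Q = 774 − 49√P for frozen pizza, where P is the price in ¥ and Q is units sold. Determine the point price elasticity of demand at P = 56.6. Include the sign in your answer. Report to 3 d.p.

At P = 56.6, Q = 405.358.
dQ/dP = −49/(2√P) = -3.257.
ε = (dQ/dP)(P/Q) = (-3.257)(56.6/405.358).
|ε| < 1, so demand is inelastic at this price.

-0.455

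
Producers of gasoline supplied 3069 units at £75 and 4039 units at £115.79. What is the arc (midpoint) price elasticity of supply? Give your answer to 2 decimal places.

0.64

ΔQ = 4039 − 3069 = 970; ΔP = 115.79 − 75 = 40.79.
Midpoints: P̄ = 95.40, Q̄ = 3554.0.
ε_s = (ΔQ/ΔP)(P̄/Q̄) = (970/40.79)(95.40/3554.0).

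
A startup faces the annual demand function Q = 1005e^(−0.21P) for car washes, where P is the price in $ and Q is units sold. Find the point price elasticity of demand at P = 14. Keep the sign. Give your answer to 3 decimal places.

At P = 14, Q = 53.130.
dQ/dP = −0.21·1005e^(−0.21P) = −0.21Q = -11.157.
ε = (dQ/dP)(P/Q) = (-11.157)(14/53.130).

-2.940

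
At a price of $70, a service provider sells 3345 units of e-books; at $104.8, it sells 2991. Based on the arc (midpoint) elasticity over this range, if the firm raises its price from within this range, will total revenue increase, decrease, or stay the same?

increase

Arc ε = (-354/34.8)(87.40/3168.0) ≈ -0.281.
|ε| = 0.28 < 1, so demand is inelastic. A price rise therefore raises total revenue.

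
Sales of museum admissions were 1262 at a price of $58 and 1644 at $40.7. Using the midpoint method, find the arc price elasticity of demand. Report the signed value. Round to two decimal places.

-0.75

ΔQ = 1644 − 1262 = 382; ΔP = 40.7 − 58 = -17.3.
Midpoints: P̄ = 49.35, Q̄ = 1453.0.
ε = (ΔQ/ΔP)(P̄/Q̄) = (382/-17.3)(49.35/1453.0).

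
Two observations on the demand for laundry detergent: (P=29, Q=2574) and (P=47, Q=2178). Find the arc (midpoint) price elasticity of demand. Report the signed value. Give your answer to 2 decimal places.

-0.35

ΔQ = 2178 − 2574 = -396; ΔP = 47 − 29 = 18.
Midpoints: P̄ = 38.00, Q̄ = 2376.0.
ε = (ΔQ/ΔP)(P̄/Q̄) = (-396/18)(38.00/2376.0).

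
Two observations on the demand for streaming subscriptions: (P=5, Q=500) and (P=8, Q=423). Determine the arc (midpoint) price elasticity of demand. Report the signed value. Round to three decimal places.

-0.362

ΔQ = 423 − 500 = -77; ΔP = 8 − 5 = 3.
Midpoints: P̄ = 6.50, Q̄ = 461.5.
ε = (ΔQ/ΔP)(P̄/Q̄) = (-77/3)(6.50/461.5).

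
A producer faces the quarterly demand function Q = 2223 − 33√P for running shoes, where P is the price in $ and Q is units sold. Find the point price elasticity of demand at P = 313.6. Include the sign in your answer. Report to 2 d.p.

-0.18

At P = 313.6, Q = 1638.611.
dQ/dP = −33/(2√P) = -0.932.
ε = (dQ/dP)(P/Q) = (-0.932)(313.6/1638.611).
|ε| < 1, so demand is inelastic at this price.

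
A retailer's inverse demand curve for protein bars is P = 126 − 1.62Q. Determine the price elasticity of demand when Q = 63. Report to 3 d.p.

-0.235

At Q = 63, P = 126 − 1.62(63) = 23.94.
dP/dQ = −1.62, so dQ/dP = 1/(−1.62) = -0.617.
ε = (dQ/dP)(P/Q) = (-0.617)(23.94/63).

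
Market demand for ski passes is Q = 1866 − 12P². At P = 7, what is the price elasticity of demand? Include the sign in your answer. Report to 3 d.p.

At P = 7, Q = 1278.
dQ/dP = −24P = -168.
ε = (dQ/dP)(P/Q) = (-168)(7/1278).
|ε| < 1, so demand is inelastic at this price.

-0.920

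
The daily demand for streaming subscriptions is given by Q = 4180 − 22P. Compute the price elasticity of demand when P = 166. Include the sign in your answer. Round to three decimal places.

-6.917

At P = 166, Q = 528.
dQ/dP = −22.
ε = (dQ/dP)(P/Q) = (-22)(166/528).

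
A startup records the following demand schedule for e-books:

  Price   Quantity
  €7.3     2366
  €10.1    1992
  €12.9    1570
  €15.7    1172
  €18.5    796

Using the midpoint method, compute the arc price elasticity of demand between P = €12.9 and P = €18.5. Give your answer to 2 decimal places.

At P = 12.9, Q = 1570; at P = 18.5, Q = 796.
ΔQ = -774, ΔP = 5.6. Midpoints: P̄ = 15.70, Q̄ = 1183.0.
ε = (ΔQ/ΔP)(P̄/Q̄) = (-774/5.6)(15.70/1183.0).

-1.83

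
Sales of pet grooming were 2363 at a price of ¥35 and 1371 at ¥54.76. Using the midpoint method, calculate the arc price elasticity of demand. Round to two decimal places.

ΔQ = 1371 − 2363 = -992; ΔP = 54.76 − 35 = 19.76.
Midpoints: P̄ = 44.88, Q̄ = 1867.0.
ε = (ΔQ/ΔP)(P̄/Q̄) = (-992/19.76)(44.88/1867.0).

-1.21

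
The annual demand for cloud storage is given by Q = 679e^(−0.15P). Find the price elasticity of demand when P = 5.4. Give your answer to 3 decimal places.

At P = 5.4, Q = 302.059.
dQ/dP = −0.15·679e^(−0.15P) = −0.15Q = -45.309.
ε = (dQ/dP)(P/Q) = (-45.309)(5.4/302.059).

-0.810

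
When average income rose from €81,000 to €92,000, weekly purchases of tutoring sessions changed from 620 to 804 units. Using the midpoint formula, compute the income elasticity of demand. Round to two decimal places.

2.03

ΔQ = 184, ΔI = 11000. Midpoints: Ī = 86,500, Q̄ = 712.0.
ε_I = (ΔQ/ΔI)(Ī/Q̄) = (184/11000)(86500/712.0).
ε_I > 0, so the good is normal.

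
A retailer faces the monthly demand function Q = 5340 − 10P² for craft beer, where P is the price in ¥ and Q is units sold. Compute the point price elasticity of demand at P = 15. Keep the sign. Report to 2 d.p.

-1.46

At P = 15, Q = 3090.
dQ/dP = −20P = -300.
ε = (dQ/dP)(P/Q) = (-300)(15/3090).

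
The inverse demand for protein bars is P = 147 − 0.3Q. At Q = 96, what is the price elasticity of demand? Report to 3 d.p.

At Q = 96, P = 147 − 0.3(96) = 118.20.
dP/dQ = −0.3, so dQ/dP = 1/(−0.3) = -3.333.
ε = (dQ/dP)(P/Q) = (-3.333)(118.20/96).

-4.104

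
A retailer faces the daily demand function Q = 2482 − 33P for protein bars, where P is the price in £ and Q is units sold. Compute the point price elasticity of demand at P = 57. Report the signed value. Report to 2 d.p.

At P = 57, Q = 601.
dQ/dP = −33.
ε = (dQ/dP)(P/Q) = (-33)(57/601).
|ε| > 1, so demand is elastic at this price.

-3.13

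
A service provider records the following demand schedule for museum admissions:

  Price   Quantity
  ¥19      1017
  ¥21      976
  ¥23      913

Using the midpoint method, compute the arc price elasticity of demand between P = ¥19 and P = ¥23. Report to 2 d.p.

-0.57

At P = 19, Q = 1017; at P = 23, Q = 913.
ΔQ = -104, ΔP = 4. Midpoints: P̄ = 21.00, Q̄ = 965.0.
ε = (ΔQ/ΔP)(P̄/Q̄) = (-104/4)(21.00/965.0).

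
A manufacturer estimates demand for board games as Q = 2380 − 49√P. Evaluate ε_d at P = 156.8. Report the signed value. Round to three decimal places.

-0.174

At P = 156.8, Q = 1766.423.
dQ/dP = −49/(2√P) = -1.957.
ε = (dQ/dP)(P/Q) = (-1.957)(156.8/1766.423).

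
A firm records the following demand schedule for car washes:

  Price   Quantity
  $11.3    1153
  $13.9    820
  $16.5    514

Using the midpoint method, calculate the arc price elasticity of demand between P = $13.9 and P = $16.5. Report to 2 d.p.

At P = 13.9, Q = 820; at P = 16.5, Q = 514.
ΔQ = -306, ΔP = 2.6. Midpoints: P̄ = 15.20, Q̄ = 667.0.
ε = (ΔQ/ΔP)(P̄/Q̄) = (-306/2.6)(15.20/667.0).

-2.68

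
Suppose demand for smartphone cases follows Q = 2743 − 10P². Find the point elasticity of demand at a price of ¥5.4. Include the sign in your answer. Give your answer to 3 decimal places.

-0.238

At P = 5.4, Q = 2451.400.
dQ/dP = −20P = -108.
ε = (dQ/dP)(P/Q) = (-108)(5.4/2451.400).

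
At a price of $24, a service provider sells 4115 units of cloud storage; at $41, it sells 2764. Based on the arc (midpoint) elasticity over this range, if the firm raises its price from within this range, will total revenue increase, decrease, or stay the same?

Arc ε = (-1351/17)(32.50/3439.5) ≈ -0.751.
|ε| = 0.75 < 1, so demand is inelastic. A price rise therefore raises total revenue.

increase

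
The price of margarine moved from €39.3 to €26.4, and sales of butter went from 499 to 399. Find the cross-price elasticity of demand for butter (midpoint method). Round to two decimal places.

ΔQ_x = 399 − 499 = -100; ΔP_y = 26.4 − 39.3 = -12.9.
Midpoints: P̄_y = 32.85, Q̄_x = 449.0.
ε_xy = (ΔQ_x/ΔP_y)(P̄_y/Q̄_x) = (-100/-12.9)(32.85/449.0).
ε_xy > 0, so the goods are substitutes.

0.57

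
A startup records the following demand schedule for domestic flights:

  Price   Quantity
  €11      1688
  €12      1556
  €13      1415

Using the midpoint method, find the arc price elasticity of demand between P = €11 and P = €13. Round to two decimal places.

-1.06

At P = 11, Q = 1688; at P = 13, Q = 1415.
ΔQ = -273, ΔP = 2. Midpoints: P̄ = 12.00, Q̄ = 1551.5.
ε = (ΔQ/ΔP)(P̄/Q̄) = (-273/2)(12.00/1551.5).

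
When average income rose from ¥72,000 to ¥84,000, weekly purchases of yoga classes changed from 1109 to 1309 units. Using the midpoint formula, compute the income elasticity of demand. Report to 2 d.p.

ΔQ = 200, ΔI = 12000. Midpoints: Ī = 78,000, Q̄ = 1209.0.
ε_I = (ΔQ/ΔI)(Ī/Q̄) = (200/12000)(78000/1209.0).

1.08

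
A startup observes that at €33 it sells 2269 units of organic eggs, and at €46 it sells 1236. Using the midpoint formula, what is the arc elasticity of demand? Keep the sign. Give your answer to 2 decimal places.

ΔQ = 1236 − 2269 = -1033; ΔP = 46 − 33 = 13.
Midpoints: P̄ = 39.50, Q̄ = 1752.5.
ε = (ΔQ/ΔP)(P̄/Q̄) = (-1033/13)(39.50/1752.5).

-1.79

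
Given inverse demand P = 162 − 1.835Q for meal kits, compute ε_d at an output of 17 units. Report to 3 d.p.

-4.193

At Q = 17, P = 162 − 1.835(17) = 130.81.
dP/dQ = −1.835, so dQ/dP = 1/(−1.835) = -0.545.
ε = (dQ/dP)(P/Q) = (-0.545)(130.81/17).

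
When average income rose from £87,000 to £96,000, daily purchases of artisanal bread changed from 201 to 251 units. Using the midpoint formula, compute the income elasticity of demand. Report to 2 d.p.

ΔQ = 50, ΔI = 9000. Midpoints: Ī = 91,500, Q̄ = 226.0.
ε_I = (ΔQ/ΔI)(Ī/Q̄) = (50/9000)(91500/226.0).
ε_I > 0, so the good is normal.

2.25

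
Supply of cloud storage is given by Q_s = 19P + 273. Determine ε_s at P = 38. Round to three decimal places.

At P = 38, Q_s = 995.
dQ_s/dP = 19.
ε_s = (dQ_s/dP)(P/Q_s) = (19)(38/995).

0.726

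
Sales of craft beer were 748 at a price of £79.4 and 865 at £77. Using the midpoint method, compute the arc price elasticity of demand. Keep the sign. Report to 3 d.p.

-4.727

ΔQ = 865 − 748 = 117; ΔP = 77 − 79.4 = -2.4.
Midpoints: P̄ = 78.20, Q̄ = 806.5.
ε = (ΔQ/ΔP)(P̄/Q̄) = (117/-2.4)(78.20/806.5).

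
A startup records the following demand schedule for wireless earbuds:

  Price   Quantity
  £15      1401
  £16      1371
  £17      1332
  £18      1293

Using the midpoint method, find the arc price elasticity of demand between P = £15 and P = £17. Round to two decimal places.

At P = 15, Q = 1401; at P = 17, Q = 1332.
ΔQ = -69, ΔP = 2. Midpoints: P̄ = 16.00, Q̄ = 1366.5.
ε = (ΔQ/ΔP)(P̄/Q̄) = (-69/2)(16.00/1366.5).

-0.40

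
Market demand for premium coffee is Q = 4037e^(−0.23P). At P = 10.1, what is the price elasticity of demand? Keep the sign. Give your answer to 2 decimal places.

At P = 10.1, Q = 395.542.
dQ/dP = −0.23·4037e^(−0.23P) = −0.23Q = -90.975.
ε = (dQ/dP)(P/Q) = (-90.975)(10.1/395.542).

-2.32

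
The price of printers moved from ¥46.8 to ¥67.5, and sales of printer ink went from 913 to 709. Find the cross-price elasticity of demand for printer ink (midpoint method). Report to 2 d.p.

-0.69

ΔQ_x = 709 − 913 = -204; ΔP_y = 67.5 − 46.8 = 20.7.
Midpoints: P̄_y = 57.15, Q̄_x = 811.0.
ε_xy = (ΔQ_x/ΔP_y)(P̄_y/Q̄_x) = (-204/20.7)(57.15/811.0).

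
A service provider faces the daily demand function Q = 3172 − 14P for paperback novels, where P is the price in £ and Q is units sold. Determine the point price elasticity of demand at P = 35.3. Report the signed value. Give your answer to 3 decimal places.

At P = 35.3, Q = 2677.800.
dQ/dP = −14.
ε = (dQ/dP)(P/Q) = (-14)(35.3/2677.800).

-0.185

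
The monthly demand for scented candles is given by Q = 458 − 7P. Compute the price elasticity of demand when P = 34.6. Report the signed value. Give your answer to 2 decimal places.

At P = 34.6, Q = 215.800.
dQ/dP = −7.
ε = (dQ/dP)(P/Q) = (-7)(34.6/215.800).

-1.12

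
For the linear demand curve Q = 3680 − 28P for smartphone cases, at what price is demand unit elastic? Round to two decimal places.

For linear demand Q = a − bP, ε = −bP/(a − bP). |ε| = 1 when bP = a − bP, i.e. P = a/(2b).
P = 3680/(2·28) = 3680/56 = 65.7143.

65.71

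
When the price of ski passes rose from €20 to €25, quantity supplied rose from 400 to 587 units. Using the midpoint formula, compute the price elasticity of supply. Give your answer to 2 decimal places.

1.71

ΔQ = 587 − 400 = 187; ΔP = 25 − 20 = 5.
Midpoints: P̄ = 22.50, Q̄ = 493.5.
ε_s = (ΔQ/ΔP)(P̄/Q̄) = (187/5)(22.50/493.5).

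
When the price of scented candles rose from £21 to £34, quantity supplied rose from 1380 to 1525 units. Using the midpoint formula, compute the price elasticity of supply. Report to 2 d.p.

ΔQ = 1525 − 1380 = 145; ΔP = 34 − 21 = 13.
Midpoints: P̄ = 27.50, Q̄ = 1452.5.
ε_s = (ΔQ/ΔP)(P̄/Q̄) = (145/13)(27.50/1452.5).

0.21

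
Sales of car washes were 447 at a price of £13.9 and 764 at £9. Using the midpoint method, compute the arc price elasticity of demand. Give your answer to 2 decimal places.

-1.22

ΔQ = 764 − 447 = 317; ΔP = 9 − 13.9 = -4.9.
Midpoints: P̄ = 11.45, Q̄ = 605.5.
ε = (ΔQ/ΔP)(P̄/Q̄) = (317/-4.9)(11.45/605.5).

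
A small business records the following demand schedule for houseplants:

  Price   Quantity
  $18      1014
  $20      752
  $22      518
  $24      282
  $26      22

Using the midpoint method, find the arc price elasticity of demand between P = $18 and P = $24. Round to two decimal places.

At P = 18, Q = 1014; at P = 24, Q = 282.
ΔQ = -732, ΔP = 6. Midpoints: P̄ = 21.00, Q̄ = 648.0.
ε = (ΔQ/ΔP)(P̄/Q̄) = (-732/6)(21.00/648.0).

-3.95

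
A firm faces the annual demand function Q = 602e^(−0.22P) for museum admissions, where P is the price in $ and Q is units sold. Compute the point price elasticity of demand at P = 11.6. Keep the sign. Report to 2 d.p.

At P = 11.6, Q = 46.911.
dQ/dP = −0.22·602e^(−0.22P) = −0.22Q = -10.320.
ε = (dQ/dP)(P/Q) = (-10.320)(11.6/46.911).
|ε| > 1, so demand is elastic at this price.

-2.55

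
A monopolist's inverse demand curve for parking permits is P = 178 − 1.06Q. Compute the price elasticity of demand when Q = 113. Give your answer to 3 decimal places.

At Q = 113, P = 178 − 1.06(113) = 58.22.
dP/dQ = −1.06, so dQ/dP = 1/(−1.06) = -0.943.
ε = (dQ/dP)(P/Q) = (-0.943)(58.22/113).

-0.486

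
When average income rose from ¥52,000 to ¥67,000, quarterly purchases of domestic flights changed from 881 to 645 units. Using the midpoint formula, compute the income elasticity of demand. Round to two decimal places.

ΔQ = -236, ΔI = 15000. Midpoints: Ī = 59,500, Q̄ = 763.0.
ε_I = (ΔQ/ΔI)(Ī/Q̄) = (-236/15000)(59500/763.0).
ε_I < 0, so the good is inferior.

-1.23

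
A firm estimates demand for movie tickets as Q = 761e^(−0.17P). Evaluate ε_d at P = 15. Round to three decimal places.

-2.550

At P = 15, Q = 59.420.
dQ/dP = −0.17·761e^(−0.17P) = −0.17Q = -10.101.
ε = (dQ/dP)(P/Q) = (-10.101)(15/59.420).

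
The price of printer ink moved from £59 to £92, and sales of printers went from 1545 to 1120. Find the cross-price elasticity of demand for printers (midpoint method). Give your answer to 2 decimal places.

-0.73

ΔQ_x = 1120 − 1545 = -425; ΔP_y = 92 − 59 = 33.
Midpoints: P̄_y = 75.50, Q̄_x = 1332.5.
ε_xy = (ΔQ_x/ΔP_y)(P̄_y/Q̄_x) = (-425/33)(75.50/1332.5).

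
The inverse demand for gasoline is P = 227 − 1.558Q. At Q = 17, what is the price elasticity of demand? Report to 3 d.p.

At Q = 17, P = 227 − 1.558(17) = 200.51.
dP/dQ = −1.558, so dQ/dP = 1/(−1.558) = -0.642.
ε = (dQ/dP)(P/Q) = (-0.642)(200.51/17).

-7.571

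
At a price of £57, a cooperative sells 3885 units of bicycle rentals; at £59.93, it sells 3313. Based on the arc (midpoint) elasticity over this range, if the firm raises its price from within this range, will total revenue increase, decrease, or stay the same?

Arc ε = (-572/2.93)(58.47/3599.0) ≈ -3.171.
|ε| = 3.17 > 1, so demand is elastic. A price rise therefore reduces total revenue.

decrease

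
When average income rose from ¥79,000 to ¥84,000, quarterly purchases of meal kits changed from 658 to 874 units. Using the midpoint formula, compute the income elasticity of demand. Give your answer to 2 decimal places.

4.60

ΔQ = 216, ΔI = 5000. Midpoints: Ī = 81,500, Q̄ = 766.0.
ε_I = (ΔQ/ΔI)(Ī/Q̄) = (216/5000)(81500/766.0).
ε_I > 0, so the good is normal.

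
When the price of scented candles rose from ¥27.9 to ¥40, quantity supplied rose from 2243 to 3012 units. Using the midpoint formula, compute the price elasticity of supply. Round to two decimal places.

ΔQ = 3012 − 2243 = 769; ΔP = 40 − 27.9 = 12.1.
Midpoints: P̄ = 33.95, Q̄ = 2627.5.
ε_s = (ΔQ/ΔP)(P̄/Q̄) = (769/12.1)(33.95/2627.5).

0.82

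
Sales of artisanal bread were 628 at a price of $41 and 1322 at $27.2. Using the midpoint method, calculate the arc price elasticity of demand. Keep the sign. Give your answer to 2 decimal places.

-1.76

ΔQ = 1322 − 628 = 694; ΔP = 27.2 − 41 = -13.8.
Midpoints: P̄ = 34.10, Q̄ = 975.0.
ε = (ΔQ/ΔP)(P̄/Q̄) = (694/-13.8)(34.10/975.0).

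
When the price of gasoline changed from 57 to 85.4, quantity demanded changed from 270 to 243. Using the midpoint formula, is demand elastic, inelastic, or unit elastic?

inelastic

Arc ε ≈ -0.264.
|ε| = 0.26 < 1.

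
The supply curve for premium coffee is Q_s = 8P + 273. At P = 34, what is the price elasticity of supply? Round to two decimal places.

At P = 34, Q_s = 545.
dQ_s/dP = 8.
ε_s = (dQ_s/dP)(P/Q_s) = (8)(34/545).

0.50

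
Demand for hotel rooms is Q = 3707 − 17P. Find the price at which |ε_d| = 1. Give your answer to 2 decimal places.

For linear demand Q = a − bP, ε = −bP/(a − bP). |ε| = 1 when bP = a − bP, i.e. P = a/(2b).
P = 3707/(2·17) = 3707/34 = 109.0294.

109.03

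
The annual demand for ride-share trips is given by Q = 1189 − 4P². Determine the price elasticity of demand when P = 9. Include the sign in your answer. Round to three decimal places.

-0.749

At P = 9, Q = 865.
dQ/dP = −8P = -72.
ε = (dQ/dP)(P/Q) = (-72)(9/865).
|ε| < 1, so demand is inelastic at this price.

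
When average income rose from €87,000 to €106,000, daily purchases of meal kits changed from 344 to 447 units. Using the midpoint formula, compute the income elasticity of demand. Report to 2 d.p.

1.32

ΔQ = 103, ΔI = 19000. Midpoints: Ī = 96,500, Q̄ = 395.5.
ε_I = (ΔQ/ΔI)(Ī/Q̄) = (103/19000)(96500/395.5).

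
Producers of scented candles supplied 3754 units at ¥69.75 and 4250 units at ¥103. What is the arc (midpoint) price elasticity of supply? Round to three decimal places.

0.322

ΔQ = 4250 − 3754 = 496; ΔP = 103 − 69.75 = 33.25.
Midpoints: P̄ = 86.38, Q̄ = 4002.0.
ε_s = (ΔQ/ΔP)(P̄/Q̄) = (496/33.25)(86.38/4002.0).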